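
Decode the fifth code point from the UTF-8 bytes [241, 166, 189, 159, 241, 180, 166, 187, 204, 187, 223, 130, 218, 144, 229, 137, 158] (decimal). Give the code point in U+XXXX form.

U+0690

Offset 0: leading byte 0xF1 = 11110001 → 4-byte char #1 = F1 A6 BD 9F.
Offset 4: leading byte 0xF1 = 11110001 → 4-byte char #2 = F1 B4 A6 BB.
Offset 8: leading byte 0xCC = 11001100 → 2-byte char #3 = CC BB.
Offset 10: leading byte 0xDF = 11011111 → 2-byte char #4 = DF 82.
Offset 12: leading byte 0xDA = 11011010 → 2-byte char #5 = DA 90.
Leading byte 0xDA = 11011010 matches 110xxxxx → 2-byte sequence.
Byte 1: 0xDA = 11011010, payload 11010 (5 bits).
Byte 2: 0x90 = 10010000 (10xxxxxx ✓), payload 010000.
Concatenate: 11010010000 = 0x690 (11 bits → U+0690).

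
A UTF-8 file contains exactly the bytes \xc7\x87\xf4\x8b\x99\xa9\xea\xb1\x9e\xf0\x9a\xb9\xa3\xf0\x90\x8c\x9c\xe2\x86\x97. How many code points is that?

6

Byte at offset 0: 0xC7 = 11000111 → 2-byte char (#1). Advance 2.
Byte at offset 2: 0xF4 = 11110100 → 4-byte char (#2). Advance 4.
Byte at offset 6: 0xEA = 11101010 → 3-byte char (#3). Advance 3.
Byte at offset 9: 0xF0 = 11110000 → 4-byte char (#4). Advance 4.
Byte at offset 13: 0xF0 = 11110000 → 4-byte char (#5). Advance 4.
Byte at offset 17: 0xE2 = 11100010 → 3-byte char (#6). Advance 3.
Reached end at offset 20 after 6 code points.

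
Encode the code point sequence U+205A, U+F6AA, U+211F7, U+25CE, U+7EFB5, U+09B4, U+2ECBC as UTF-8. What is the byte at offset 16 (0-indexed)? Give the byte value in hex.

0xB5

U+205A → 3-byte form E2 81 9A at offsets 0–2.
U+F6AA → 3-byte form EF 9A AA at offsets 3–5.
U+211F7 → 4-byte form F0 A1 87 B7 at offsets 6–9.
U+25CE → 3-byte form E2 97 8E at offsets 10–12.
U+7EFB5 → 4-byte form F1 BE BE B5 at offsets 13–16.
Offset 16 falls in char 5's range; it's byte 4 of F1 BE BE B5 = 0xB5.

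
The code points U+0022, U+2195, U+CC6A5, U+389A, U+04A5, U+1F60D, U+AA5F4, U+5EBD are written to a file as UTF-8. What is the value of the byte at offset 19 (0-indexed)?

0x97

U+0022 → 1-byte form 22 at offsets 0–0.
U+2195 → 3-byte form E2 86 95 at offsets 1–3.
U+CC6A5 → 4-byte form F3 8C 9A A5 at offsets 4–7.
U+389A → 3-byte form E3 A2 9A at offsets 8–10.
U+04A5 → 2-byte form D2 A5 at offsets 11–12.
U+1F60D → 4-byte form F0 9F 98 8D at offsets 13–16.
U+AA5F4 → 4-byte form F2 AA 97 B4 at offsets 17–20.
Offset 19 falls in char 7's range; it's byte 3 of F2 AA 97 B4 = 0x97.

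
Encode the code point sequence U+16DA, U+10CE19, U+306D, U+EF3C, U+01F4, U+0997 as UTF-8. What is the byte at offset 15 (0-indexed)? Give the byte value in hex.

U+16DA → 3-byte form E1 9B 9A at offsets 0–2.
U+10CE19 → 4-byte form F4 8C B8 99 at offsets 3–6.
U+306D → 3-byte form E3 81 AD at offsets 7–9.
U+EF3C → 3-byte form EE BC BC at offsets 10–12.
U+01F4 → 2-byte form C7 B4 at offsets 13–14.
U+0997 → 3-byte form E0 A6 97 at offsets 15–17.
Offset 15 falls in char 6's range; it's byte 1 of E0 A6 97 = 0xE0.

0xE0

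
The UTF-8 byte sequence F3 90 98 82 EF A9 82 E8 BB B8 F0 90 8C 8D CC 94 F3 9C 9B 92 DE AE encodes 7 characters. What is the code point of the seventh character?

Offset 0: leading byte 0xF3 = 11110011 → 4-byte char #1 = F3 90 98 82.
Offset 4: leading byte 0xEF = 11101111 → 3-byte char #2 = EF A9 82.
Offset 7: leading byte 0xE8 = 11101000 → 3-byte char #3 = E8 BB B8.
Offset 10: leading byte 0xF0 = 11110000 → 4-byte char #4 = F0 90 8C 8D.
Offset 14: leading byte 0xCC = 11001100 → 2-byte char #5 = CC 94.
Offset 16: leading byte 0xF3 = 11110011 → 4-byte char #6 = F3 9C 9B 92.
Offset 20: leading byte 0xDE = 11011110 → 2-byte char #7 = DE AE.
Leading byte 0xDE = 11011110 matches 110xxxxx → 2-byte sequence.
Byte 1: 0xDE = 11011110, payload 11110 (5 bits).
Byte 2: 0xAE = 10101110 (10xxxxxx ✓), payload 101110.
Concatenate: 11110101110 = 0x7AE (11 bits → U+07AE).

U+07AE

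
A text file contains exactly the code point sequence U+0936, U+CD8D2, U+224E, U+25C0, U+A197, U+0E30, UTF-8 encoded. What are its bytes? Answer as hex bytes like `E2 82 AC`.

U+0936: 3-byte form → E0 A4 B6.
U+CD8D2: 4-byte form → F3 8D A3 92.
U+224E: 3-byte form → E2 89 8E.
U+25C0: 3-byte form → E2 97 80.
U+A197: 3-byte form → EA 86 97.
U+0E30: 3-byte form → E0 B8 B0.
Concatenated (19 bytes): E0 A4 B6 F3 8D A3 92 E2 89 8E E2 97 80 EA 86 97 E0 B8 B0.

E0 A4 B6 F3 8D A3 92 E2 89 8E E2 97 80 EA 86 97 E0 B8 B0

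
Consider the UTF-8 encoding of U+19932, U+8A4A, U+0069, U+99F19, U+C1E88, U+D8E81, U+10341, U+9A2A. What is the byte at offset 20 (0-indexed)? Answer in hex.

0xF0

U+19932 → 4-byte form F0 99 A4 B2 at offsets 0–3.
U+8A4A → 3-byte form E8 A9 8A at offsets 4–6.
U+0069 → 1-byte form 69 at offsets 7–7.
U+99F19 → 4-byte form F2 99 BC 99 at offsets 8–11.
U+C1E88 → 4-byte form F3 81 BA 88 at offsets 12–15.
U+D8E81 → 4-byte form F3 98 BA 81 at offsets 16–19.
U+10341 → 4-byte form F0 90 8D 81 at offsets 20–23.
Offset 20 falls in char 7's range; it's byte 1 of F0 90 8D 81 = 0xF0.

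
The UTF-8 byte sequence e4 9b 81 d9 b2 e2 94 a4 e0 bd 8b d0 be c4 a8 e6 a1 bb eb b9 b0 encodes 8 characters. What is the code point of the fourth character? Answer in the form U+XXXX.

Offset 0: leading byte 0xE4 = 11100100 → 3-byte char #1 = E4 9B 81.
Offset 3: leading byte 0xD9 = 11011001 → 2-byte char #2 = D9 B2.
Offset 5: leading byte 0xE2 = 11100010 → 3-byte char #3 = E2 94 A4.
Offset 8: leading byte 0xE0 = 11100000 → 3-byte char #4 = E0 BD 8B.
Leading byte 0xE0 = 11100000 matches 1110xxxx → 3-byte sequence.
Byte 1: 0xE0 = 11100000, payload 0000 (4 bits).
Byte 2: 0xBD = 10111101 (10xxxxxx ✓), payload 111101.
Byte 3: 0x8B = 10001011 (10xxxxxx ✓), payload 001011.
Concatenate: 0000111101001011 = 0xF4B (16 bits → U+0F4B).

U+0F4B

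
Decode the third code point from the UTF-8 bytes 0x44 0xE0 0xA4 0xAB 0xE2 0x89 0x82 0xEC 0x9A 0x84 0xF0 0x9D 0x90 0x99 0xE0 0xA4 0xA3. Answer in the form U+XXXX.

Offset 0: leading byte 0x44 = 01000100 → 1-byte char #1 = 44.
Offset 1: leading byte 0xE0 = 11100000 → 3-byte char #2 = E0 A4 AB.
Offset 4: leading byte 0xE2 = 11100010 → 3-byte char #3 = E2 89 82.
Leading byte 0xE2 = 11100010 matches 1110xxxx → 3-byte sequence.
Byte 1: 0xE2 = 11100010, payload 0010 (4 bits).
Byte 2: 0x89 = 10001001 (10xxxxxx ✓), payload 001001.
Byte 3: 0x82 = 10000010 (10xxxxxx ✓), payload 000010.
Concatenate: 0010001001000010 = 0x2242 (16 bits → U+2242).

U+2242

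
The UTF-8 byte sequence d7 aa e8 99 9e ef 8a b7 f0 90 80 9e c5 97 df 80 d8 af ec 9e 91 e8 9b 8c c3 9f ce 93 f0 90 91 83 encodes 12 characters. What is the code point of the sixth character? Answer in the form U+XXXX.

U+07C0

Offset 0: leading byte 0xD7 = 11010111 → 2-byte char #1 = D7 AA.
Offset 2: leading byte 0xE8 = 11101000 → 3-byte char #2 = E8 99 9E.
Offset 5: leading byte 0xEF = 11101111 → 3-byte char #3 = EF 8A B7.
Offset 8: leading byte 0xF0 = 11110000 → 4-byte char #4 = F0 90 80 9E.
Offset 12: leading byte 0xC5 = 11000101 → 2-byte char #5 = C5 97.
Offset 14: leading byte 0xDF = 11011111 → 2-byte char #6 = DF 80.
Leading byte 0xDF = 11011111 matches 110xxxxx → 2-byte sequence.
Byte 1: 0xDF = 11011111, payload 11111 (5 bits).
Byte 2: 0x80 = 10000000 (10xxxxxx ✓), payload 000000.
Concatenate: 11111000000 = 0x7C0 (11 bits → U+07C0).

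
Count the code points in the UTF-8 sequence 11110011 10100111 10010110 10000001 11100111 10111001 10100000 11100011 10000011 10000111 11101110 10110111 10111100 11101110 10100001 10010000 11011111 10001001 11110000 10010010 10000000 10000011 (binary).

7

Byte at offset 0: 0xF3 = 11110011 → 4-byte char (#1). Advance 4.
Byte at offset 4: 0xE7 = 11100111 → 3-byte char (#2). Advance 3.
Byte at offset 7: 0xE3 = 11100011 → 3-byte char (#3). Advance 3.
Byte at offset 10: 0xEE = 11101110 → 3-byte char (#4). Advance 3.
Byte at offset 13: 0xEE = 11101110 → 3-byte char (#5). Advance 3.
Byte at offset 16: 0xDF = 11011111 → 2-byte char (#6). Advance 2.
Byte at offset 18: 0xF0 = 11110000 → 4-byte char (#7). Advance 4.
Reached end at offset 22 after 7 code points.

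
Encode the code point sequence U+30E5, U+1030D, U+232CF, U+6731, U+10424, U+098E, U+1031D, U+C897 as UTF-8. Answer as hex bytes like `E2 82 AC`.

U+30E5: 3-byte form → E3 83 A5.
U+1030D: 4-byte form → F0 90 8C 8D.
U+232CF: 4-byte form → F0 A3 8B 8F.
U+6731: 3-byte form → E6 9C B1.
U+10424: 4-byte form → F0 90 90 A4.
U+098E: 3-byte form → E0 A6 8E.
U+1031D: 4-byte form → F0 90 8C 9D.
U+C897: 3-byte form → EC A2 97.
Concatenated (28 bytes): E3 83 A5 F0 90 8C 8D F0 A3 8B 8F E6 9C B1 F0 90 90 A4 E0 A6 8E F0 90 8C 9D EC A2 97.

E3 83 A5 F0 90 8C 8D F0 A3 8B 8F E6 9C B1 F0 90 90 A4 E0 A6 8E F0 90 8C 9D EC A2 97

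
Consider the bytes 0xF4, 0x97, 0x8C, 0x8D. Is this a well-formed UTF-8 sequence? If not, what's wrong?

Leading byte 0xF4 = 11110100 → 4-byte form.
Payload = 0x11730D, which exceeds U+10FFFF, the maximum Unicode code point. (Leading bytes F5–FF, or F4 followed by ≥ 0x90, are invalid.)

invalid (encodes a value above U+10FFFF)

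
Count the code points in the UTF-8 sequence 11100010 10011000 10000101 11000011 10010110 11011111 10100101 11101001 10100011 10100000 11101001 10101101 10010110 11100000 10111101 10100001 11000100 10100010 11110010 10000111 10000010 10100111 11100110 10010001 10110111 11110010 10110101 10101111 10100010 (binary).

10

Byte at offset 0: 0xE2 = 11100010 → 3-byte char (#1). Advance 3.
Byte at offset 3: 0xC3 = 11000011 → 2-byte char (#2). Advance 2.
Byte at offset 5: 0xDF = 11011111 → 2-byte char (#3). Advance 2.
Byte at offset 7: 0xE9 = 11101001 → 3-byte char (#4). Advance 3.
Byte at offset 10: 0xE9 = 11101001 → 3-byte char (#5). Advance 3.
Byte at offset 13: 0xE0 = 11100000 → 3-byte char (#6). Advance 3.
Byte at offset 16: 0xC4 = 11000100 → 2-byte char (#7). Advance 2.
Byte at offset 18: 0xF2 = 11110010 → 4-byte char (#8). Advance 4.
Byte at offset 22: 0xE6 = 11100110 → 3-byte char (#9). Advance 3.
Byte at offset 25: 0xF2 = 11110010 → 4-byte char (#10). Advance 4.
Reached end at offset 29 after 10 code points.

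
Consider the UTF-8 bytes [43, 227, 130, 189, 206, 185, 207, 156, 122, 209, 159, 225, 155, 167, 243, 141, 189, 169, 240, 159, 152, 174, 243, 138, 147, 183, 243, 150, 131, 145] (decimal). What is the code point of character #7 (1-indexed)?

Offset 0: leading byte 0x2B = 00101011 → 1-byte char #1 = 2B.
Offset 1: leading byte 0xE3 = 11100011 → 3-byte char #2 = E3 82 BD.
Offset 4: leading byte 0xCE = 11001110 → 2-byte char #3 = CE B9.
Offset 6: leading byte 0xCF = 11001111 → 2-byte char #4 = CF 9C.
Offset 8: leading byte 0x7A = 01111010 → 1-byte char #5 = 7A.
Offset 9: leading byte 0xD1 = 11010001 → 2-byte char #6 = D1 9F.
Offset 11: leading byte 0xE1 = 11100001 → 3-byte char #7 = E1 9B A7.
Leading byte 0xE1 = 11100001 matches 1110xxxx → 3-byte sequence.
Byte 1: 0xE1 = 11100001, payload 0001 (4 bits).
Byte 2: 0x9B = 10011011 (10xxxxxx ✓), payload 011011.
Byte 3: 0xA7 = 10100111 (10xxxxxx ✓), payload 100111.
Concatenate: 0001011011100111 = 0x16E7 (16 bits → U+16E7).

U+16E7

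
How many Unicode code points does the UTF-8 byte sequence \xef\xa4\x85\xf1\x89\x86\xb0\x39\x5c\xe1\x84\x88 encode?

Byte at offset 0: 0xEF = 11101111 → 3-byte char (#1). Advance 3.
Byte at offset 3: 0xF1 = 11110001 → 4-byte char (#2). Advance 4.
Byte at offset 7: 0x39 = 00111001 → 1-byte char (#3). Advance 1.
Byte at offset 8: 0x5C = 01011100 → 1-byte char (#4). Advance 1.
Byte at offset 9: 0xE1 = 11100001 → 3-byte char (#5). Advance 3.
Reached end at offset 12 after 5 code points.

5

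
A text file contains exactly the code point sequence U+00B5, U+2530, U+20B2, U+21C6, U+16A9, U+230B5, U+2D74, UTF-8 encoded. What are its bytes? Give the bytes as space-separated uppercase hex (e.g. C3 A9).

U+00B5: 2-byte form → C2 B5.
U+2530: 3-byte form → E2 94 B0.
U+20B2: 3-byte form → E2 82 B2.
U+21C6: 3-byte form → E2 87 86.
U+16A9: 3-byte form → E1 9A A9.
U+230B5: 4-byte form → F0 A3 82 B5.
U+2D74: 3-byte form → E2 B5 B4.
Concatenated (21 bytes): C2 B5 E2 94 B0 E2 82 B2 E2 87 86 E1 9A A9 F0 A3 82 B5 E2 B5 B4.

C2 B5 E2 94 B0 E2 82 B2 E2 87 86 E1 9A A9 F0 A3 82 B5 E2 B5 B4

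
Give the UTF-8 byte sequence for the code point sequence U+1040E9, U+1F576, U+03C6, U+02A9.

F4 84 83 A9 F0 9F 95 B6 CF 86 CA A9

U+1040E9: 4-byte form → F4 84 83 A9.
U+1F576: 4-byte form → F0 9F 95 B6.
U+03C6: 2-byte form → CF 86.
U+02A9: 2-byte form → CA A9.
Concatenated (12 bytes): F4 84 83 A9 F0 9F 95 B6 CF 86 CA A9.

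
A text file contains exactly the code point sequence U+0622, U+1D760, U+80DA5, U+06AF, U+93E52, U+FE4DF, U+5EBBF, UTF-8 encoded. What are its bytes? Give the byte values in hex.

D8 A2 F0 9D 9D A0 F2 80 B6 A5 DA AF F2 93 B9 92 F3 BE 93 9F F1 9E AE BF

U+0622: 2-byte form → D8 A2.
U+1D760: 4-byte form → F0 9D 9D A0.
U+80DA5: 4-byte form → F2 80 B6 A5.
U+06AF: 2-byte form → DA AF.
U+93E52: 4-byte form → F2 93 B9 92.
U+FE4DF: 4-byte form → F3 BE 93 9F.
U+5EBBF: 4-byte form → F1 9E AE BF.
Concatenated (24 bytes): D8 A2 F0 9D 9D A0 F2 80 B6 A5 DA AF F2 93 B9 92 F3 BE 93 9F F1 9E AE BF.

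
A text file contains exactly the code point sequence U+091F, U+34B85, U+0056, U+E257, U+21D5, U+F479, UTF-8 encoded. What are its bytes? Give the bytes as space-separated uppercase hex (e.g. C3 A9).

E0 A4 9F F0 B4 AE 85 56 EE 89 97 E2 87 95 EF 91 B9

U+091F: 3-byte form → E0 A4 9F.
U+34B85: 4-byte form → F0 B4 AE 85.
U+0056: 1-byte form → 56.
U+E257: 3-byte form → EE 89 97.
U+21D5: 3-byte form → E2 87 95.
U+F479: 3-byte form → EF 91 B9.
Concatenated (17 bytes): E0 A4 9F F0 B4 AE 85 56 EE 89 97 E2 87 95 EF 91 B9.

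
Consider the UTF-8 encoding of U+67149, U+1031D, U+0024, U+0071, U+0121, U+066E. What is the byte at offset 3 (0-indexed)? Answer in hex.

U+67149 → 4-byte form F1 A7 85 89 at offsets 0–3.
Offset 3 falls in char 1's range; it's byte 4 of F1 A7 85 89 = 0x89.

0x89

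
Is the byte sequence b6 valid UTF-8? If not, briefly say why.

invalid (continuation byte with no leading byte)

Byte 0xB6 = 10110110 has the form 10xxxxxx — a continuation byte — but there is no preceding leading byte.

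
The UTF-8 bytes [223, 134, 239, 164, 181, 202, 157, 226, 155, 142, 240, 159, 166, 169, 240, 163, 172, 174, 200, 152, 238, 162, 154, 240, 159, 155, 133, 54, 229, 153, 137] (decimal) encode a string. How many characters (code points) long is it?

Byte at offset 0: 0xDF = 11011111 → 2-byte char (#1). Advance 2.
Byte at offset 2: 0xEF = 11101111 → 3-byte char (#2). Advance 3.
Byte at offset 5: 0xCA = 11001010 → 2-byte char (#3). Advance 2.
Byte at offset 7: 0xE2 = 11100010 → 3-byte char (#4). Advance 3.
Byte at offset 10: 0xF0 = 11110000 → 4-byte char (#5). Advance 4.
Byte at offset 14: 0xF0 = 11110000 → 4-byte char (#6). Advance 4.
Byte at offset 18: 0xC8 = 11001000 → 2-byte char (#7). Advance 2.
Byte at offset 20: 0xEE = 11101110 → 3-byte char (#8). Advance 3.
Byte at offset 23: 0xF0 = 11110000 → 4-byte char (#9). Advance 4.
Byte at offset 27: 0x36 = 00110110 → 1-byte char (#10). Advance 1.
Byte at offset 28: 0xE5 = 11100101 → 3-byte char (#11). Advance 3.
Reached end at offset 31 after 11 code points.

11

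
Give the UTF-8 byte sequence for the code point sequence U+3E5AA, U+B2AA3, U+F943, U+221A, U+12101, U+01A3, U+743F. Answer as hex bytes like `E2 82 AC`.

U+3E5AA: 4-byte form → F0 BE 96 AA.
U+B2AA3: 4-byte form → F2 B2 AA A3.
U+F943: 3-byte form → EF A5 83.
U+221A: 3-byte form → E2 88 9A.
U+12101: 4-byte form → F0 92 84 81.
U+01A3: 2-byte form → C6 A3.
U+743F: 3-byte form → E7 90 BF.
Concatenated (23 bytes): F0 BE 96 AA F2 B2 AA A3 EF A5 83 E2 88 9A F0 92 84 81 C6 A3 E7 90 BF.

F0 BE 96 AA F2 B2 AA A3 EF A5 83 E2 88 9A F0 92 84 81 C6 A3 E7 90 BF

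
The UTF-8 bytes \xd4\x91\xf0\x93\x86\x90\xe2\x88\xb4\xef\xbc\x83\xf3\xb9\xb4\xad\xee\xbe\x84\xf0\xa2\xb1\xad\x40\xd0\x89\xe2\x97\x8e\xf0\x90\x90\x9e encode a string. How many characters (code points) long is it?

Byte at offset 0: 0xD4 = 11010100 → 2-byte char (#1). Advance 2.
Byte at offset 2: 0xF0 = 11110000 → 4-byte char (#2). Advance 4.
Byte at offset 6: 0xE2 = 11100010 → 3-byte char (#3). Advance 3.
Byte at offset 9: 0xEF = 11101111 → 3-byte char (#4). Advance 3.
Byte at offset 12: 0xF3 = 11110011 → 4-byte char (#5). Advance 4.
Byte at offset 16: 0xEE = 11101110 → 3-byte char (#6). Advance 3.
Byte at offset 19: 0xF0 = 11110000 → 4-byte char (#7). Advance 4.
Byte at offset 23: 0x40 = 01000000 → 1-byte char (#8). Advance 1.
Byte at offset 24: 0xD0 = 11010000 → 2-byte char (#9). Advance 2.
Byte at offset 26: 0xE2 = 11100010 → 3-byte char (#10). Advance 3.
Byte at offset 29: 0xF0 = 11110000 → 4-byte char (#11). Advance 4.
Reached end at offset 33 after 11 code points.

11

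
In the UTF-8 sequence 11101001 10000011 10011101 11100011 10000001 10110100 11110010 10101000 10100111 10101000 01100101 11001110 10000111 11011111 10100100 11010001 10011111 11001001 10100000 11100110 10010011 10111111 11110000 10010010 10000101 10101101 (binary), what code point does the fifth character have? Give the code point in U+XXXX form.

Offset 0: leading byte 0xE9 = 11101001 → 3-byte char #1 = E9 83 9D.
Offset 3: leading byte 0xE3 = 11100011 → 3-byte char #2 = E3 81 B4.
Offset 6: leading byte 0xF2 = 11110010 → 4-byte char #3 = F2 A8 A7 A8.
Offset 10: leading byte 0x65 = 01100101 → 1-byte char #4 = 65.
Offset 11: leading byte 0xCE = 11001110 → 2-byte char #5 = CE 87.
Leading byte 0xCE = 11001110 matches 110xxxxx → 2-byte sequence.
Byte 1: 0xCE = 11001110, payload 01110 (5 bits).
Byte 2: 0x87 = 10000111 (10xxxxxx ✓), payload 000111.
Concatenate: 01110000111 = 0x387 (11 bits → U+0387).

U+0387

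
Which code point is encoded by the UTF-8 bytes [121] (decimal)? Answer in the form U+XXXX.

U+0079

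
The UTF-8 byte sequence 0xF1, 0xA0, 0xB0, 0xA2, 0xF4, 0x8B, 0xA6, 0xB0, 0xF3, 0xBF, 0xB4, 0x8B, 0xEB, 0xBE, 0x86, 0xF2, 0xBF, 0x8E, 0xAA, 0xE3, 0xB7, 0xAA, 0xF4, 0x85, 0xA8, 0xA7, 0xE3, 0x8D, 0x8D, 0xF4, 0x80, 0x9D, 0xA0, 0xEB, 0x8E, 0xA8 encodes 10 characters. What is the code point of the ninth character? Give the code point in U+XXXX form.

Offset 0: leading byte 0xF1 = 11110001 → 4-byte char #1 = F1 A0 B0 A2.
Offset 4: leading byte 0xF4 = 11110100 → 4-byte char #2 = F4 8B A6 B0.
Offset 8: leading byte 0xF3 = 11110011 → 4-byte char #3 = F3 BF B4 8B.
Offset 12: leading byte 0xEB = 11101011 → 3-byte char #4 = EB BE 86.
Offset 15: leading byte 0xF2 = 11110010 → 4-byte char #5 = F2 BF 8E AA.
Offset 19: leading byte 0xE3 = 11100011 → 3-byte char #6 = E3 B7 AA.
Offset 22: leading byte 0xF4 = 11110100 → 4-byte char #7 = F4 85 A8 A7.
Offset 26: leading byte 0xE3 = 11100011 → 3-byte char #8 = E3 8D 8D.
Offset 29: leading byte 0xF4 = 11110100 → 4-byte char #9 = F4 80 9D A0.
Leading byte 0xF4 = 11110100 matches 11110xxx → 4-byte sequence.
Byte 1: 0xF4 = 11110100, payload 100 (3 bits).
Byte 2: 0x80 = 10000000 (10xxxxxx ✓), payload 000000.
Byte 3: 0x9D = 10011101 (10xxxxxx ✓), payload 011101.
Byte 4: 0xA0 = 10100000 (10xxxxxx ✓), payload 100000.
Concatenate: 100000000011101100000 = 0x100760 (21 bits → U+100760).

U+100760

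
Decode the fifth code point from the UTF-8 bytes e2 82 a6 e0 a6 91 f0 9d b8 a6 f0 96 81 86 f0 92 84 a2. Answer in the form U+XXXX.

Offset 0: leading byte 0xE2 = 11100010 → 3-byte char #1 = E2 82 A6.
Offset 3: leading byte 0xE0 = 11100000 → 3-byte char #2 = E0 A6 91.
Offset 6: leading byte 0xF0 = 11110000 → 4-byte char #3 = F0 9D B8 A6.
Offset 10: leading byte 0xF0 = 11110000 → 4-byte char #4 = F0 96 81 86.
Offset 14: leading byte 0xF0 = 11110000 → 4-byte char #5 = F0 92 84 A2.
Leading byte 0xF0 = 11110000 matches 11110xxx → 4-byte sequence.
Byte 1: 0xF0 = 11110000, payload 000 (3 bits).
Byte 2: 0x92 = 10010010 (10xxxxxx ✓), payload 010010.
Byte 3: 0x84 = 10000100 (10xxxxxx ✓), payload 000100.
Byte 4: 0xA2 = 10100010 (10xxxxxx ✓), payload 100010.
Concatenate: 000010010000100100010 = 0x12122 (21 bits → U+12122).

U+12122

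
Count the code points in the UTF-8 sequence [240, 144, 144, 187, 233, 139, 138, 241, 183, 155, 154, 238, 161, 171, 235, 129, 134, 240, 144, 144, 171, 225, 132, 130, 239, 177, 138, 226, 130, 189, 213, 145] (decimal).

10

Byte at offset 0: 0xF0 = 11110000 → 4-byte char (#1). Advance 4.
Byte at offset 4: 0xE9 = 11101001 → 3-byte char (#2). Advance 3.
Byte at offset 7: 0xF1 = 11110001 → 4-byte char (#3). Advance 4.
Byte at offset 11: 0xEE = 11101110 → 3-byte char (#4). Advance 3.
Byte at offset 14: 0xEB = 11101011 → 3-byte char (#5). Advance 3.
Byte at offset 17: 0xF0 = 11110000 → 4-byte char (#6). Advance 4.
Byte at offset 21: 0xE1 = 11100001 → 3-byte char (#7). Advance 3.
Byte at offset 24: 0xEF = 11101111 → 3-byte char (#8). Advance 3.
Byte at offset 27: 0xE2 = 11100010 → 3-byte char (#9). Advance 3.
Byte at offset 30: 0xD5 = 11010101 → 2-byte char (#10). Advance 2.
Reached end at offset 32 after 10 code points.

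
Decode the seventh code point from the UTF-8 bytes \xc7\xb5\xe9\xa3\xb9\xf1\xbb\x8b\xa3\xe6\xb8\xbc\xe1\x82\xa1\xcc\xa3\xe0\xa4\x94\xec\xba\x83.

Offset 0: leading byte 0xC7 = 11000111 → 2-byte char #1 = C7 B5.
Offset 2: leading byte 0xE9 = 11101001 → 3-byte char #2 = E9 A3 B9.
Offset 5: leading byte 0xF1 = 11110001 → 4-byte char #3 = F1 BB 8B A3.
Offset 9: leading byte 0xE6 = 11100110 → 3-byte char #4 = E6 B8 BC.
Offset 12: leading byte 0xE1 = 11100001 → 3-byte char #5 = E1 82 A1.
Offset 15: leading byte 0xCC = 11001100 → 2-byte char #6 = CC A3.
Offset 17: leading byte 0xE0 = 11100000 → 3-byte char #7 = E0 A4 94.
Leading byte 0xE0 = 11100000 matches 1110xxxx → 3-byte sequence.
Byte 1: 0xE0 = 11100000, payload 0000 (4 bits).
Byte 2: 0xA4 = 10100100 (10xxxxxx ✓), payload 100100.
Byte 3: 0x94 = 10010100 (10xxxxxx ✓), payload 010100.
Concatenate: 0000100100010100 = 0x914 (16 bits → U+0914).

U+0914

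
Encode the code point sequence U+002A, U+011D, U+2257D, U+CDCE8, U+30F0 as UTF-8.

U+002A: 1-byte form → 2A.
U+011D: 2-byte form → C4 9D.
U+2257D: 4-byte form → F0 A2 95 BD.
U+CDCE8: 4-byte form → F3 8D B3 A8.
U+30F0: 3-byte form → E3 83 B0.
Concatenated (14 bytes): 2A C4 9D F0 A2 95 BD F3 8D B3 A8 E3 83 B0.

2A C4 9D F0 A2 95 BD F3 8D B3 A8 E3 83 B0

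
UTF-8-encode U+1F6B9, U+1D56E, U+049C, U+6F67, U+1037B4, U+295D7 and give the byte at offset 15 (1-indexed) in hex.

1-indexed offset 15 is 0-indexed offset 14.
U+1F6B9 → 4-byte form F0 9F 9A B9 at offsets 0–3.
U+1D56E → 4-byte form F0 9D 95 AE at offsets 4–7.
U+049C → 2-byte form D2 9C at offsets 8–9.
U+6F67 → 3-byte form E6 BD A7 at offsets 10–12.
U+1037B4 → 4-byte form F4 83 9E B4 at offsets 13–16.
Offset 14 falls in char 5's range; it's byte 2 of F4 83 9E B4 = 0x83.

0x83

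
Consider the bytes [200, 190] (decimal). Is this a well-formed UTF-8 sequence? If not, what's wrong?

valid

Leading byte 0xC8 = 11001000 → 2-byte form.
Continuation bytes 0xBE=10111110 all match 10xxxxxx.
Decoded value 0x23E is ≥ 0x80 (shortest form) and not a surrogate.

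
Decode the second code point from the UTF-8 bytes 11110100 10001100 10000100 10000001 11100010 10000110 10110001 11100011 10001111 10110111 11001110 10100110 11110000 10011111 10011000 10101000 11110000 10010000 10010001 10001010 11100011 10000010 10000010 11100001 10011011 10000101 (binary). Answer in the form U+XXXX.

Offset 0: leading byte 0xF4 = 11110100 → 4-byte char #1 = F4 8C 84 81.
Offset 4: leading byte 0xE2 = 11100010 → 3-byte char #2 = E2 86 B1.
Leading byte 0xE2 = 11100010 matches 1110xxxx → 3-byte sequence.
Byte 1: 0xE2 = 11100010, payload 0010 (4 bits).
Byte 2: 0x86 = 10000110 (10xxxxxx ✓), payload 000110.
Byte 3: 0xB1 = 10110001 (10xxxxxx ✓), payload 110001.
Concatenate: 0010000110110001 = 0x21B1 (16 bits → U+21B1).

U+21B1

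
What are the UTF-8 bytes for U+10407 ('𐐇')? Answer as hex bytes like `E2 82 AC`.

U+10407 = 0x10407 = 66567 decimal. In range U+10000–U+10FFFF → 4-byte form: 11110xxx 10xxxxxx 10xxxxxx 10xxxxxx.
Binary (21 bits): 000010000010000000111.
Split 3+6+6+6: 000 | 010000 | 010000 | 000111.
Byte 1: 11110000 = 0xF0.
Byte 2: 10010000 = 0x90.
Byte 3: 10010000 = 0x90.
Byte 4: 10000111 = 0x87.

F0 90 90 87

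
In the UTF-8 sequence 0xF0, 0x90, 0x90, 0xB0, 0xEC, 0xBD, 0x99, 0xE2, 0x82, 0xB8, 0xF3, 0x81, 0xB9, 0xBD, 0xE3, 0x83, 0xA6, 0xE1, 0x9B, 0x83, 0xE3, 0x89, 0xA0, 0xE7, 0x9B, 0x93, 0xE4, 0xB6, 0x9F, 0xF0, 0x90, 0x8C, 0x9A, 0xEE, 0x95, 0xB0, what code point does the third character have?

U+20B8

Offset 0: leading byte 0xF0 = 11110000 → 4-byte char #1 = F0 90 90 B0.
Offset 4: leading byte 0xEC = 11101100 → 3-byte char #2 = EC BD 99.
Offset 7: leading byte 0xE2 = 11100010 → 3-byte char #3 = E2 82 B8.
Leading byte 0xE2 = 11100010 matches 1110xxxx → 3-byte sequence.
Byte 1: 0xE2 = 11100010, payload 0010 (4 bits).
Byte 2: 0x82 = 10000010 (10xxxxxx ✓), payload 000010.
Byte 3: 0xB8 = 10111000 (10xxxxxx ✓), payload 111000.
Concatenate: 0010000010111000 = 0x20B8 (16 bits → U+20B8).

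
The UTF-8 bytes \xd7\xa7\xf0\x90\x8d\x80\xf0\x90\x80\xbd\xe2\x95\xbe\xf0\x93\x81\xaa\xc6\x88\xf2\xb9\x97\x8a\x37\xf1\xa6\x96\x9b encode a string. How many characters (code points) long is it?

Byte at offset 0: 0xD7 = 11010111 → 2-byte char (#1). Advance 2.
Byte at offset 2: 0xF0 = 11110000 → 4-byte char (#2). Advance 4.
Byte at offset 6: 0xF0 = 11110000 → 4-byte char (#3). Advance 4.
Byte at offset 10: 0xE2 = 11100010 → 3-byte char (#4). Advance 3.
Byte at offset 13: 0xF0 = 11110000 → 4-byte char (#5). Advance 4.
Byte at offset 17: 0xC6 = 11000110 → 2-byte char (#6). Advance 2.
Byte at offset 19: 0xF2 = 11110010 → 4-byte char (#7). Advance 4.
Byte at offset 23: 0x37 = 00110111 → 1-byte char (#8). Advance 1.
Byte at offset 24: 0xF1 = 11110001 → 4-byte char (#9). Advance 4.
Reached end at offset 28 after 9 code points.

9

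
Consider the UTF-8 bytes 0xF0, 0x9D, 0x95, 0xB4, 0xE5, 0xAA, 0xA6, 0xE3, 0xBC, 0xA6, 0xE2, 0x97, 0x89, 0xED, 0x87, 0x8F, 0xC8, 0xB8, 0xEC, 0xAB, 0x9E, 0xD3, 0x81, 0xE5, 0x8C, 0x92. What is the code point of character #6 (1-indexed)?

Offset 0: leading byte 0xF0 = 11110000 → 4-byte char #1 = F0 9D 95 B4.
Offset 4: leading byte 0xE5 = 11100101 → 3-byte char #2 = E5 AA A6.
Offset 7: leading byte 0xE3 = 11100011 → 3-byte char #3 = E3 BC A6.
Offset 10: leading byte 0xE2 = 11100010 → 3-byte char #4 = E2 97 89.
Offset 13: leading byte 0xED = 11101101 → 3-byte char #5 = ED 87 8F.
Offset 16: leading byte 0xC8 = 11001000 → 2-byte char #6 = C8 B8.
Leading byte 0xC8 = 11001000 matches 110xxxxx → 2-byte sequence.
Byte 1: 0xC8 = 11001000, payload 01000 (5 bits).
Byte 2: 0xB8 = 10111000 (10xxxxxx ✓), payload 111000.
Concatenate: 01000111000 = 0x238 (11 bits → U+0238).

U+0238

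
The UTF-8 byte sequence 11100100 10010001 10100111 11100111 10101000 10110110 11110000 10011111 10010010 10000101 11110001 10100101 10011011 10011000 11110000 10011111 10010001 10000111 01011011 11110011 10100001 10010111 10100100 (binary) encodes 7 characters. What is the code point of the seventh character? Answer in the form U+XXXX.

U+E15E4

Offset 0: leading byte 0xE4 = 11100100 → 3-byte char #1 = E4 91 A7.
Offset 3: leading byte 0xE7 = 11100111 → 3-byte char #2 = E7 A8 B6.
Offset 6: leading byte 0xF0 = 11110000 → 4-byte char #3 = F0 9F 92 85.
Offset 10: leading byte 0xF1 = 11110001 → 4-byte char #4 = F1 A5 9B 98.
Offset 14: leading byte 0xF0 = 11110000 → 4-byte char #5 = F0 9F 91 87.
Offset 18: leading byte 0x5B = 01011011 → 1-byte char #6 = 5B.
Offset 19: leading byte 0xF3 = 11110011 → 4-byte char #7 = F3 A1 97 A4.
Leading byte 0xF3 = 11110011 matches 11110xxx → 4-byte sequence.
Byte 1: 0xF3 = 11110011, payload 011 (3 bits).
Byte 2: 0xA1 = 10100001 (10xxxxxx ✓), payload 100001.
Byte 3: 0x97 = 10010111 (10xxxxxx ✓), payload 010111.
Byte 4: 0xA4 = 10100100 (10xxxxxx ✓), payload 100100.
Concatenate: 011100001010111100100 = 0xE15E4 (21 bits → U+E15E4).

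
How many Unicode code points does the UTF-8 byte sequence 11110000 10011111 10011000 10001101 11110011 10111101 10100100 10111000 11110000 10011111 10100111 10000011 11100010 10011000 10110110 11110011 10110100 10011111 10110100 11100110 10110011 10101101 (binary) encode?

Byte at offset 0: 0xF0 = 11110000 → 4-byte char (#1). Advance 4.
Byte at offset 4: 0xF3 = 11110011 → 4-byte char (#2). Advance 4.
Byte at offset 8: 0xF0 = 11110000 → 4-byte char (#3). Advance 4.
Byte at offset 12: 0xE2 = 11100010 → 3-byte char (#4). Advance 3.
Byte at offset 15: 0xF3 = 11110011 → 4-byte char (#5). Advance 4.
Byte at offset 19: 0xE6 = 11100110 → 3-byte char (#6). Advance 3.
Reached end at offset 22 after 6 code points.

6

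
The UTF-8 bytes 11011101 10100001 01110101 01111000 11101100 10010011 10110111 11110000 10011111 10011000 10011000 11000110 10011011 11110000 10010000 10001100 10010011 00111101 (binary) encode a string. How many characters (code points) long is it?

8

Byte at offset 0: 0xDD = 11011101 → 2-byte char (#1). Advance 2.
Byte at offset 2: 0x75 = 01110101 → 1-byte char (#2). Advance 1.
Byte at offset 3: 0x78 = 01111000 → 1-byte char (#3). Advance 1.
Byte at offset 4: 0xEC = 11101100 → 3-byte char (#4). Advance 3.
Byte at offset 7: 0xF0 = 11110000 → 4-byte char (#5). Advance 4.
Byte at offset 11: 0xC6 = 11000110 → 2-byte char (#6). Advance 2.
Byte at offset 13: 0xF0 = 11110000 → 4-byte char (#7). Advance 4.
Byte at offset 17: 0x3D = 00111101 → 1-byte char (#8). Advance 1.
Reached end at offset 18 after 8 code points.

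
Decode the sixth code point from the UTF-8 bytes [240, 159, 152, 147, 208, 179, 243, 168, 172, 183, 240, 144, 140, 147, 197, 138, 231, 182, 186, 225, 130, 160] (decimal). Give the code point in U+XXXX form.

U+7DBA

Offset 0: leading byte 0xF0 = 11110000 → 4-byte char #1 = F0 9F 98 93.
Offset 4: leading byte 0xD0 = 11010000 → 2-byte char #2 = D0 B3.
Offset 6: leading byte 0xF3 = 11110011 → 4-byte char #3 = F3 A8 AC B7.
Offset 10: leading byte 0xF0 = 11110000 → 4-byte char #4 = F0 90 8C 93.
Offset 14: leading byte 0xC5 = 11000101 → 2-byte char #5 = C5 8A.
Offset 16: leading byte 0xE7 = 11100111 → 3-byte char #6 = E7 B6 BA.
Leading byte 0xE7 = 11100111 matches 1110xxxx → 3-byte sequence.
Byte 1: 0xE7 = 11100111, payload 0111 (4 bits).
Byte 2: 0xB6 = 10110110 (10xxxxxx ✓), payload 110110.
Byte 3: 0xBA = 10111010 (10xxxxxx ✓), payload 111010.
Concatenate: 0111110110111010 = 0x7DBA (16 bits → U+7DBA).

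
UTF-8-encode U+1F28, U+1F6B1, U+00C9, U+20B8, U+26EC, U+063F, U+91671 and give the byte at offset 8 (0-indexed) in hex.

0x89

U+1F28 → 3-byte form E1 BC A8 at offsets 0–2.
U+1F6B1 → 4-byte form F0 9F 9A B1 at offsets 3–6.
U+00C9 → 2-byte form C3 89 at offsets 7–8.
Offset 8 falls in char 3's range; it's byte 2 of C3 89 = 0x89.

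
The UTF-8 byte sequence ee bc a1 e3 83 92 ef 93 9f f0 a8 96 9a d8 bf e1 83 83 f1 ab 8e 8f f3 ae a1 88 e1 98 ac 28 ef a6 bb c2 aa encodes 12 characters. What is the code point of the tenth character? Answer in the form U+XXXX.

U+0028

Offset 0: leading byte 0xEE = 11101110 → 3-byte char #1 = EE BC A1.
Offset 3: leading byte 0xE3 = 11100011 → 3-byte char #2 = E3 83 92.
Offset 6: leading byte 0xEF = 11101111 → 3-byte char #3 = EF 93 9F.
Offset 9: leading byte 0xF0 = 11110000 → 4-byte char #4 = F0 A8 96 9A.
Offset 13: leading byte 0xD8 = 11011000 → 2-byte char #5 = D8 BF.
Offset 15: leading byte 0xE1 = 11100001 → 3-byte char #6 = E1 83 83.
Offset 18: leading byte 0xF1 = 11110001 → 4-byte char #7 = F1 AB 8E 8F.
Offset 22: leading byte 0xF3 = 11110011 → 4-byte char #8 = F3 AE A1 88.
Offset 26: leading byte 0xE1 = 11100001 → 3-byte char #9 = E1 98 AC.
Offset 29: leading byte 0x28 = 00101000 → 1-byte char #10 = 28.
Leading byte 0x28 = 00101000 matches 0xxxxxxx → 1-byte sequence.
Byte 1: 0x28 = 00101000, payload 0101000 (7 bits).
Concatenate: 0101000 = 0x28 (7 bits → U+0028).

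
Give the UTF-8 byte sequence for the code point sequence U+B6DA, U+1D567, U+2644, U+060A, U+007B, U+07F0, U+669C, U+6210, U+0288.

EB 9B 9A F0 9D 95 A7 E2 99 84 D8 8A 7B DF B0 E6 9A 9C E6 88 90 CA 88

U+B6DA: 3-byte form → EB 9B 9A.
U+1D567: 4-byte form → F0 9D 95 A7.
U+2644: 3-byte form → E2 99 84.
U+060A: 2-byte form → D8 8A.
U+007B: 1-byte form → 7B.
U+07F0: 2-byte form → DF B0.
U+669C: 3-byte form → E6 9A 9C.
U+6210: 3-byte form → E6 88 90.
U+0288: 2-byte form → CA 88.
Concatenated (23 bytes): EB 9B 9A F0 9D 95 A7 E2 99 84 D8 8A 7B DF B0 E6 9A 9C E6 88 90 CA 88.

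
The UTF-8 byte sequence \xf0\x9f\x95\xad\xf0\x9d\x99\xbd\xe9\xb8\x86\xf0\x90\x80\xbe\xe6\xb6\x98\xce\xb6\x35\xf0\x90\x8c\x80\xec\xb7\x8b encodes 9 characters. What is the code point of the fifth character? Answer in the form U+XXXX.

Offset 0: leading byte 0xF0 = 11110000 → 4-byte char #1 = F0 9F 95 AD.
Offset 4: leading byte 0xF0 = 11110000 → 4-byte char #2 = F0 9D 99 BD.
Offset 8: leading byte 0xE9 = 11101001 → 3-byte char #3 = E9 B8 86.
Offset 11: leading byte 0xF0 = 11110000 → 4-byte char #4 = F0 90 80 BE.
Offset 15: leading byte 0xE6 = 11100110 → 3-byte char #5 = E6 B6 98.
Leading byte 0xE6 = 11100110 matches 1110xxxx → 3-byte sequence.
Byte 1: 0xE6 = 11100110, payload 0110 (4 bits).
Byte 2: 0xB6 = 10110110 (10xxxxxx ✓), payload 110110.
Byte 3: 0x98 = 10011000 (10xxxxxx ✓), payload 011000.
Concatenate: 0110110110011000 = 0x6D98 (16 bits → U+6D98).

U+6D98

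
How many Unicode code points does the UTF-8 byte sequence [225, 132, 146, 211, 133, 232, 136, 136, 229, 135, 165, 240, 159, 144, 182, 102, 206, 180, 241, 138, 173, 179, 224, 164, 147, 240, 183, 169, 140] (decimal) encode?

Byte at offset 0: 0xE1 = 11100001 → 3-byte char (#1). Advance 3.
Byte at offset 3: 0xD3 = 11010011 → 2-byte char (#2). Advance 2.
Byte at offset 5: 0xE8 = 11101000 → 3-byte char (#3). Advance 3.
Byte at offset 8: 0xE5 = 11100101 → 3-byte char (#4). Advance 3.
Byte at offset 11: 0xF0 = 11110000 → 4-byte char (#5). Advance 4.
Byte at offset 15: 0x66 = 01100110 → 1-byte char (#6). Advance 1.
Byte at offset 16: 0xCE = 11001110 → 2-byte char (#7). Advance 2.
Byte at offset 18: 0xF1 = 11110001 → 4-byte char (#8). Advance 4.
Byte at offset 22: 0xE0 = 11100000 → 3-byte char (#9). Advance 3.
Byte at offset 25: 0xF0 = 11110000 → 4-byte char (#10). Advance 4.
Reached end at offset 29 after 10 code points.

10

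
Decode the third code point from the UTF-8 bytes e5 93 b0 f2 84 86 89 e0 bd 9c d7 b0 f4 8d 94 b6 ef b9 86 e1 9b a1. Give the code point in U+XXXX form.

U+0F5C

Offset 0: leading byte 0xE5 = 11100101 → 3-byte char #1 = E5 93 B0.
Offset 3: leading byte 0xF2 = 11110010 → 4-byte char #2 = F2 84 86 89.
Offset 7: leading byte 0xE0 = 11100000 → 3-byte char #3 = E0 BD 9C.
Leading byte 0xE0 = 11100000 matches 1110xxxx → 3-byte sequence.
Byte 1: 0xE0 = 11100000, payload 0000 (4 bits).
Byte 2: 0xBD = 10111101 (10xxxxxx ✓), payload 111101.
Byte 3: 0x9C = 10011100 (10xxxxxx ✓), payload 011100.
Concatenate: 0000111101011100 = 0xF5C (16 bits → U+0F5C).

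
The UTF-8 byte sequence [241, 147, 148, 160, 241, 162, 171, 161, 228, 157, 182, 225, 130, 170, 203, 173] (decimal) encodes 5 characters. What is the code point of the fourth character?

Offset 0: leading byte 0xF1 = 11110001 → 4-byte char #1 = F1 93 94 A0.
Offset 4: leading byte 0xF1 = 11110001 → 4-byte char #2 = F1 A2 AB A1.
Offset 8: leading byte 0xE4 = 11100100 → 3-byte char #3 = E4 9D B6.
Offset 11: leading byte 0xE1 = 11100001 → 3-byte char #4 = E1 82 AA.
Leading byte 0xE1 = 11100001 matches 1110xxxx → 3-byte sequence.
Byte 1: 0xE1 = 11100001, payload 0001 (4 bits).
Byte 2: 0x82 = 10000010 (10xxxxxx ✓), payload 000010.
Byte 3: 0xAA = 10101010 (10xxxxxx ✓), payload 101010.
Concatenate: 0001000010101010 = 0x10AA (16 bits → U+10AA).

U+10AA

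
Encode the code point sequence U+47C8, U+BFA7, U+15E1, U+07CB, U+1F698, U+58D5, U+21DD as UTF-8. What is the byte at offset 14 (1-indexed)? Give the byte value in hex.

1-indexed offset 14 is 0-indexed offset 13.
U+47C8 → 3-byte form E4 9F 88 at offsets 0–2.
U+BFA7 → 3-byte form EB BE A7 at offsets 3–5.
U+15E1 → 3-byte form E1 97 A1 at offsets 6–8.
U+07CB → 2-byte form DF 8B at offsets 9–10.
U+1F698 → 4-byte form F0 9F 9A 98 at offsets 11–14.
Offset 13 falls in char 5's range; it's byte 3 of F0 9F 9A 98 = 0x9A.

0x9A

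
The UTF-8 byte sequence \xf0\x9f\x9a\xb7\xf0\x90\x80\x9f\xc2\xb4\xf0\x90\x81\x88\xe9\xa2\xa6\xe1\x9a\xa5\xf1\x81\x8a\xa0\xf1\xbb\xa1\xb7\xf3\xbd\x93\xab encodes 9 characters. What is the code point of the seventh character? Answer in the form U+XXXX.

U+412A0

Offset 0: leading byte 0xF0 = 11110000 → 4-byte char #1 = F0 9F 9A B7.
Offset 4: leading byte 0xF0 = 11110000 → 4-byte char #2 = F0 90 80 9F.
Offset 8: leading byte 0xC2 = 11000010 → 2-byte char #3 = C2 B4.
Offset 10: leading byte 0xF0 = 11110000 → 4-byte char #4 = F0 90 81 88.
Offset 14: leading byte 0xE9 = 11101001 → 3-byte char #5 = E9 A2 A6.
Offset 17: leading byte 0xE1 = 11100001 → 3-byte char #6 = E1 9A A5.
Offset 20: leading byte 0xF1 = 11110001 → 4-byte char #7 = F1 81 8A A0.
Leading byte 0xF1 = 11110001 matches 11110xxx → 4-byte sequence.
Byte 1: 0xF1 = 11110001, payload 001 (3 bits).
Byte 2: 0x81 = 10000001 (10xxxxxx ✓), payload 000001.
Byte 3: 0x8A = 10001010 (10xxxxxx ✓), payload 001010.
Byte 4: 0xA0 = 10100000 (10xxxxxx ✓), payload 100000.
Concatenate: 001000001001010100000 = 0x412A0 (21 bits → U+412A0).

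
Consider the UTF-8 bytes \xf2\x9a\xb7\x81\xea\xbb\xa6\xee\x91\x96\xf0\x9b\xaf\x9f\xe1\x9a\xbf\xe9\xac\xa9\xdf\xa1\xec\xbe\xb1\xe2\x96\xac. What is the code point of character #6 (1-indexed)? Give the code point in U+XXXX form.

Offset 0: leading byte 0xF2 = 11110010 → 4-byte char #1 = F2 9A B7 81.
Offset 4: leading byte 0xEA = 11101010 → 3-byte char #2 = EA BB A6.
Offset 7: leading byte 0xEE = 11101110 → 3-byte char #3 = EE 91 96.
Offset 10: leading byte 0xF0 = 11110000 → 4-byte char #4 = F0 9B AF 9F.
Offset 14: leading byte 0xE1 = 11100001 → 3-byte char #5 = E1 9A BF.
Offset 17: leading byte 0xE9 = 11101001 → 3-byte char #6 = E9 AC A9.
Leading byte 0xE9 = 11101001 matches 1110xxxx → 3-byte sequence.
Byte 1: 0xE9 = 11101001, payload 1001 (4 bits).
Byte 2: 0xAC = 10101100 (10xxxxxx ✓), payload 101100.
Byte 3: 0xA9 = 10101001 (10xxxxxx ✓), payload 101001.
Concatenate: 1001101100101001 = 0x9B29 (16 bits → U+9B29).

U+9B29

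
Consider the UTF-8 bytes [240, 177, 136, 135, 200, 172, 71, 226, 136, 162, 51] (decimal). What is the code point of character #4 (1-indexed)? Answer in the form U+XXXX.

U+2222

Offset 0: leading byte 0xF0 = 11110000 → 4-byte char #1 = F0 B1 88 87.
Offset 4: leading byte 0xC8 = 11001000 → 2-byte char #2 = C8 AC.
Offset 6: leading byte 0x47 = 01000111 → 1-byte char #3 = 47.
Offset 7: leading byte 0xE2 = 11100010 → 3-byte char #4 = E2 88 A2.
Leading byte 0xE2 = 11100010 matches 1110xxxx → 3-byte sequence.
Byte 1: 0xE2 = 11100010, payload 0010 (4 bits).
Byte 2: 0x88 = 10001000 (10xxxxxx ✓), payload 001000.
Byte 3: 0xA2 = 10100010 (10xxxxxx ✓), payload 100010.
Concatenate: 0010001000100010 = 0x2222 (16 bits → U+2222).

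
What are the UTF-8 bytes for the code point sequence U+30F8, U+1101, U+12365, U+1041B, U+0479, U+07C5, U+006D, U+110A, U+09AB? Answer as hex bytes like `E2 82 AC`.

E3 83 B8 E1 84 81 F0 92 8D A5 F0 90 90 9B D1 B9 DF 85 6D E1 84 8A E0 A6 AB

U+30F8: 3-byte form → E3 83 B8.
U+1101: 3-byte form → E1 84 81.
U+12365: 4-byte form → F0 92 8D A5.
U+1041B: 4-byte form → F0 90 90 9B.
U+0479: 2-byte form → D1 B9.
U+07C5: 2-byte form → DF 85.
U+006D: 1-byte form → 6D.
U+110A: 3-byte form → E1 84 8A.
U+09AB: 3-byte form → E0 A6 AB.
Concatenated (25 bytes): E3 83 B8 E1 84 81 F0 92 8D A5 F0 90 90 9B D1 B9 DF 85 6D E1 84 8A E0 A6 AB.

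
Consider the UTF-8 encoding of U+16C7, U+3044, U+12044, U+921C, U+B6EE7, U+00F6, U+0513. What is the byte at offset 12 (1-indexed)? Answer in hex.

1-indexed offset 12 is 0-indexed offset 11.
U+16C7 → 3-byte form E1 9B 87 at offsets 0–2.
U+3044 → 3-byte form E3 81 84 at offsets 3–5.
U+12044 → 4-byte form F0 92 81 84 at offsets 6–9.
U+921C → 3-byte form E9 88 9C at offsets 10–12.
Offset 11 falls in char 4's range; it's byte 2 of E9 88 9C = 0x88.

0x88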